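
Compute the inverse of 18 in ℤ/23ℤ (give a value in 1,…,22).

23 = 1·18 + 5
18 = 3·5 + 3
5 = 1·3 + 2
3 = 1·2 + 1
2 = 2·1 + 0
Back-substituting gives 18·9 ≡ 1 (mod 23).

9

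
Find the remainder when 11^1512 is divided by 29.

Successive squares of 11 mod 29: 11^1≡11, 11^2≡5, 11^4≡25, 11^8≡16, 11^16≡24, 11^32≡25, 11^64≡16, 11^128≡24, 11^256≡25, 11^512≡16, 11^1024≡24.
Since 1512 = 8 + 32 + 64 + 128 + 256 + 1024 in binary, 11^1512 ≡ 16·25·16·24·25·24 ≡ 1 (mod 29).

1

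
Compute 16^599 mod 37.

33

By repeated squaring mod 37: 16^1≡16, 16^2≡34, 16^4≡9, 16^8≡7, 16^16≡12, 16^32≡33, 16^64≡16, 16^128≡34, 16^256≡9, 16^512≡7.
599 = 1 + 2 + 4 + 16 + 64 + 512, so 16^599 ≡ 16·34·9·12·16·7 ≡ 33 (mod 37).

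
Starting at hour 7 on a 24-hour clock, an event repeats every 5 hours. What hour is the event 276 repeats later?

19

276·5 = 1380.
1380 mod 24 = 12 (since 57·24 = 1368).
(7 + 12) mod 24 = 19.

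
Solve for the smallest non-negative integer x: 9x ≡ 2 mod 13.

6

9⁻¹ ≡ 3 (mod 13) because 9·3 = 27 = 2·13 + 1.
Multiplying both sides by 3: x ≡ 3·2 = 6 ≡ 6 (mod 13).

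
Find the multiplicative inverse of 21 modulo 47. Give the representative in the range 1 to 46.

9

47 = 2·21 + 5
21 = 4·5 + 1
5 = 5·1 + 0
Back-substituting gives 21·9 ≡ 1 (mod 47).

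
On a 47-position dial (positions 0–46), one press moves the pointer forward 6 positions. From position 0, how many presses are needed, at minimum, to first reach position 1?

8

47 = 7·6 + 5
6 = 1·5 + 1
5 = 5·1 + 0
Back-substituting gives 6·8 ≡ 1 (mod 47).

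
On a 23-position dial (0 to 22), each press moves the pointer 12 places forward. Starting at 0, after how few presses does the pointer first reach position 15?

7

The inverse of 12 mod 23 is 2 (since 12·2 = 24 ≡ 1).
So x ≡ 2·15 = 30 ≡ 7 (mod 23).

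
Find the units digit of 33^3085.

3

Last digits of 3^n: 3, 9, 7, 1 (period 4).
3085 mod 4 = 1, so the last digit matches 3^1 = 3.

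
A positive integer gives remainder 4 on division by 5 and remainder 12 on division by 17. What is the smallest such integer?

29

x ≡ 4 (mod 5) gives x ∈ {4, 9, 14, 19, 24, 29}.
The first of these with x mod 17 = 12 is 29.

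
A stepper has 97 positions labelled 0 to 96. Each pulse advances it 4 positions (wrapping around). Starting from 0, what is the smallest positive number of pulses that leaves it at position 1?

97 = 24·4 + 1
4 = 4·1 + 0
Back-substituting gives 4·73 ≡ 1 (mod 97).

73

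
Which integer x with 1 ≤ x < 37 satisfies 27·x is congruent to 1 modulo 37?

27·11 = 297 = 8·37 + 1, so 27⁻¹ ≡ 11 (mod 37).

11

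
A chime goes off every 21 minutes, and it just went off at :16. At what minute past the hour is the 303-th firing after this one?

19

303·21 = 6363.
6363 − 106·60 = 3, so 6363 ≡ 3 (mod 60).
(16 + 3) mod 60 = 19.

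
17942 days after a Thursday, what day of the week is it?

Dividing 17942 by 7 gives quotient 2563 and remainder 1.
Thursday + 1 day → Friday.

Friday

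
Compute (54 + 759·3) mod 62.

759·3 = 2277.
2277 − 36·62 = 45, so 2277 ≡ 45 (mod 62).
(54 + 45) mod 62 = 37.

37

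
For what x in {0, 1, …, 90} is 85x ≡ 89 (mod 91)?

The inverse of 85 mod 91 is 15 (since 85·15 = 1275 ≡ 1).
So x ≡ 15·89 = 1335 ≡ 61 (mod 91).
Check: 85·61 = 5185 = 56·91 + 89.

61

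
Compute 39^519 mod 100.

By repeated squaring mod 100: 39^1≡39, 39^2≡21, 39^4≡41, 39^8≡81, 39^16≡61, 39^32≡21, 39^64≡41, 39^128≡81, 39^256≡61, 39^512≡21.
Since 519 = 1 + 2 + 4 + 512 in binary, 39^519 ≡ 39·21·41·21 ≡ 59 (mod 100).

59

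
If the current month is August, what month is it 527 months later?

Dividing 527 by 12 gives quotient 43 and remainder 11.
August + 11 months → July.

July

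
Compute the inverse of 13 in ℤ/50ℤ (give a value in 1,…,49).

50 = 3·13 + 11
13 = 1·11 + 2
11 = 5·2 + 1
2 = 2·1 + 0
Back-substituting gives 13·27 ≡ 1 (mod 50).

27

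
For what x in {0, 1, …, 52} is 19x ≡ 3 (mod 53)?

42

The inverse of 19 mod 53 is 14 (since 19·14 = 266 ≡ 1).
So x ≡ 14·3 = 42 ≡ 42 (mod 53).
Check: 19·42 = 798 = 15·53 + 3.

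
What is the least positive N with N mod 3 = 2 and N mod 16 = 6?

x ≡ 2 (mod 3) gives x ∈ {2, 5, 8, 11, 14, 17, 20, 23, …}.
The first of these with x mod 16 = 6 is 38.

38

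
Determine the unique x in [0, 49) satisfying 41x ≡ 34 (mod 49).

8

41⁻¹ ≡ 6 (mod 49) because 41·6 = 246 = 5·49 + 1.
Multiplying both sides by 6: x ≡ 6·34 = 204 ≡ 8 (mod 49).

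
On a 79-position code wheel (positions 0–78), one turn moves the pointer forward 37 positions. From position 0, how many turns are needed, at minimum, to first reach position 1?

47

79 = 2·37 + 5
37 = 7·5 + 2
5 = 2·2 + 1
2 = 2·1 + 0
Back-substituting gives 37·47 ≡ 1 (mod 79).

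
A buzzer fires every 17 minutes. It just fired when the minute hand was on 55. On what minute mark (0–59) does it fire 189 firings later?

189·17 = 3213.
3213 mod 60 = 33 (since 53·60 = 3180).
(55 + 33) mod 60 = 28.

28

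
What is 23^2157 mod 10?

Powers of 3 mod 10 repeat with period 4: 3, 9, 7, 1.
2157 mod 4 = 1, so the last digit matches 3^1 = 3.

3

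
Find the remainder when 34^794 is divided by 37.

9

Square-and-reduce mod 37: 34^1≡34, 34^2≡9, 34^4≡7, 34^8≡12, 34^16≡33, 34^32≡16, 34^64≡34, 34^128≡9, 34^256≡7, 34^512≡12.
794 = 2 + 8 + 16 + 256 + 512, so 34^794 ≡ 9·12·33·7·12 ≡ 9 (mod 37).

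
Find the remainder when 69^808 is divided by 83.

17

By repeated squaring mod 83: 69^1≡69, 69^2≡30, 69^4≡70, 69^8≡3, 69^16≡9, 69^32≡81, 69^64≡4, 69^128≡16, 69^256≡7, 69^512≡49.
Since 808 = 8 + 32 + 256 + 512 in binary, 69^808 ≡ 3·81·7·49 ≡ 17 (mod 83).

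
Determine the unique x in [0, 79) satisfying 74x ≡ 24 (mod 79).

11

74⁻¹ ≡ 63 (mod 79) because 74·63 = 4662 = 59·79 + 1.
So x ≡ 63·24 = 1512 ≡ 11 (mod 79).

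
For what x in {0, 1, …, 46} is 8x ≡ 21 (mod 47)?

8⁻¹ ≡ 6 (mod 47) because 8·6 = 48 = 1·47 + 1.
Multiplying both sides by 6: x ≡ 6·21 = 126 ≡ 32 (mod 47).

32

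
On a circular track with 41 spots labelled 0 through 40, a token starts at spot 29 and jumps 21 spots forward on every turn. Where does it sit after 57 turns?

37

57·21 = 1197.
Dividing 1197 by 41 gives quotient 29 and remainder 8.
(29 + 8) mod 41 = 37.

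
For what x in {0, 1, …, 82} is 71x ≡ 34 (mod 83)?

11

71⁻¹ ≡ 76 (mod 83) because 71·76 = 5396 = 65·83 + 1.
So x ≡ 76·34 = 2584 ≡ 11 (mod 83).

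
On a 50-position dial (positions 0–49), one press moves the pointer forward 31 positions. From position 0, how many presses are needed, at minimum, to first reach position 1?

21

50 = 1·31 + 19
31 = 1·19 + 12
19 = 1·12 + 7
12 = 1·7 + 5
7 = 1·5 + 2
5 = 2·2 + 1
2 = 2·1 + 0
Back-substituting gives 31·21 ≡ 1 (mod 50).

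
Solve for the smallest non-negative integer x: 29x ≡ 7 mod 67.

The inverse of 29 mod 67 is 37 (since 29·37 = 1073 ≡ 1).
Multiplying both sides by 37: x ≡ 37·7 = 259 ≡ 58 (mod 67).

58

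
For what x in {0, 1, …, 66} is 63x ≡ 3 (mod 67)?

16

The inverse of 63 mod 67 is 50 (since 63·50 = 3150 ≡ 1).
Multiplying both sides by 50: x ≡ 50·3 = 150 ≡ 16 (mod 67).
Check: 63·16 = 1008 = 15·67 + 3.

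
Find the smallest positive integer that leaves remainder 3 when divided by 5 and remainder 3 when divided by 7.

3

x ≡ 3 (mod 5) gives x ∈ {3}.
The first of these with x mod 7 = 3 is 3.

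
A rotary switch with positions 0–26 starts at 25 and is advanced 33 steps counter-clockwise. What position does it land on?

33 = 1·27 + 6, so 33 mod 27 = 6.
(25 − 6) mod 27 = 19.

19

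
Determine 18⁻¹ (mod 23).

18·9 = 162 = 7·23 + 1, so 18⁻¹ ≡ 9 (mod 23).

9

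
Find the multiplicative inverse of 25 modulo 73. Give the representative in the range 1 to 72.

73 = 2·25 + 23
25 = 1·23 + 2
23 = 11·2 + 1
2 = 2·1 + 0
Back-substituting gives 25·38 ≡ 1 (mod 73).

38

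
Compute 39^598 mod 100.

By repeated squaring mod 100: 39^1≡39, 39^2≡21, 39^4≡41, 39^8≡81, 39^16≡61, 39^32≡21, 39^64≡41, 39^128≡81, 39^256≡61, 39^512≡21.
Since 598 = 2 + 4 + 16 + 64 + 512 in binary, 39^598 ≡ 21·41·61·41·21 ≡ 81 (mod 100).

81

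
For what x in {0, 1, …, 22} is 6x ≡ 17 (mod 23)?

22

6⁻¹ ≡ 4 (mod 23) because 6·4 = 24 = 1·23 + 1.
So x ≡ 4·17 = 68 ≡ 22 (mod 23).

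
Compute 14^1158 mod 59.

Successive squares of 14 mod 59: 14^1≡14, 14^2≡19, 14^4≡7, 14^8≡49, 14^16≡41, 14^32≡29, 14^64≡15, 14^128≡48, 14^256≡3, 14^512≡9, 14^1024≡22.
Since 1158 = 2 + 4 + 128 + 1024 in binary, 14^1158 ≡ 19·7·48·22 ≡ 28 (mod 59).

28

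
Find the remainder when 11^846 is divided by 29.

Successive squares of 11 mod 29: 11^1≡11, 11^2≡5, 11^4≡25, 11^8≡16, 11^16≡24, 11^32≡25, 11^64≡16, 11^128≡24, 11^256≡25, 11^512≡16.
Since 846 = 2 + 4 + 8 + 64 + 256 + 512 in binary, 11^846 ≡ 5·25·16·16·25·16 ≡ 9 (mod 29).

9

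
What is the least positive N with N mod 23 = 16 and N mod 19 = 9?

x ≡ 9 (mod 19) gives x ∈ {9, 28, 47, 66, 85}.
The first of these with x mod 23 = 16 is 85.

85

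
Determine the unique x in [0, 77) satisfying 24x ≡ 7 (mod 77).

42

The inverse of 24 mod 77 is 61 (since 24·61 = 1464 ≡ 1).
So x ≡ 61·7 = 427 ≡ 42 (mod 77).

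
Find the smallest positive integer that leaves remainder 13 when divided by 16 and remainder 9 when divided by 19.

x ≡ 13 (mod 16) gives x ∈ {13, 29, 45, 61, 77, 93, 109, 125, …}.
The first of these with x mod 19 = 9 is 237.

237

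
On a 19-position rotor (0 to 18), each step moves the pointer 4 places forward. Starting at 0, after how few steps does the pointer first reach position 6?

11

4⁻¹ ≡ 5 (mod 19) because 4·5 = 20 = 1·19 + 1.
So x ≡ 5·6 = 30 ≡ 11 (mod 19).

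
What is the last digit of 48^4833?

8

Last digits of 8^n: 8, 4, 2, 6 (period 4).
4833 mod 4 = 1, so the last digit matches 8^1 = 8.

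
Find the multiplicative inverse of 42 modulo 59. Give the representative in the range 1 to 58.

42·52 = 2184 = 37·59 + 1, so 42⁻¹ ≡ 52 (mod 59).

52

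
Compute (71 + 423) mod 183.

Dividing 423 by 183 gives quotient 2 and remainder 57.
(71 + 57) mod 183 = 128.

128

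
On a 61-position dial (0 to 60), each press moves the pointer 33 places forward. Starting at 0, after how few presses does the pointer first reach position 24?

33⁻¹ ≡ 37 (mod 61) because 33·37 = 1221 = 20·61 + 1.
So x ≡ 37·24 = 888 ≡ 34 (mod 61).
Check: 33·34 = 1122 = 18·61 + 24.

34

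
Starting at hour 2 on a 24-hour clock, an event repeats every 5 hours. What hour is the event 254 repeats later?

254·5 = 1270.
1270 mod 24 = 22 (since 52·24 = 1248).
(2 + 22) mod 24 = 0.

0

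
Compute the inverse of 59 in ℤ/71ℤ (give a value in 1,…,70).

65

71 = 1·59 + 12
59 = 4·12 + 11
12 = 1·11 + 1
11 = 11·1 + 0
Back-substituting gives 59·65 ≡ 1 (mod 71).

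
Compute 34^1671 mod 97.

52

Square-and-reduce mod 97: 34^1≡34, 34^2≡89, 34^4≡64, 34^8≡22, 34^16≡96, 34^32≡1, 34^64≡1, 34^128≡1, 34^256≡1, 34^512≡1, 34^1024≡1.
1671 = 1 + 2 + 4 + 128 + 512 + 1024, so 34^1671 ≡ 34·89·64·1·1·1 ≡ 52 (mod 97).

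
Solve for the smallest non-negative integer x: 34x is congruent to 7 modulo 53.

8

The inverse of 34 mod 53 is 39 (since 34·39 = 1326 ≡ 1).
So x ≡ 39·7 = 273 ≡ 8 (mod 53).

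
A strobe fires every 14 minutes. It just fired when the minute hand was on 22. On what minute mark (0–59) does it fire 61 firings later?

36

61·14 = 854.
854 = 14·60 + 14, so 854 mod 60 = 14.
(22 + 14) mod 60 = 36.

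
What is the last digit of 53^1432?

1

Powers of 3 mod 10 repeat with period 4: 3, 9, 7, 1.
1432 mod 4 = 0, so the last digit matches 3^4 = 1.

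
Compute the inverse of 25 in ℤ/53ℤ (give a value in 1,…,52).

53 = 2·25 + 3
25 = 8·3 + 1
3 = 3·1 + 0
Back-substituting gives 25·17 ≡ 1 (mod 53).

17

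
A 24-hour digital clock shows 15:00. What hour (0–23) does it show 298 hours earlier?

Dividing 298 by 24 gives quotient 12 and remainder 10.
(15 − 10) mod 24 = 5.

5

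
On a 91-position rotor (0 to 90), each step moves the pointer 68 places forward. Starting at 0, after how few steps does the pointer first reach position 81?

40

68⁻¹ ≡ 87 (mod 91) because 68·87 = 5916 = 65·91 + 1.
So x ≡ 87·81 = 7047 ≡ 40 (mod 91).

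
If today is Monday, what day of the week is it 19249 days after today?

Sunday

19249 mod 7 = 6 (since 2749·7 = 19243).
Monday + 6 days → Sunday.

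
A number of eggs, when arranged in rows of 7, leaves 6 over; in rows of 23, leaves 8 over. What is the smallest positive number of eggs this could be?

Since 23·4 ≡ 1 (mod 7), take x = 8 + 23·((6−8)·4 mod 7) = 8 + 23·6 = 146.
Check: 146 mod 7 = 6, 146 mod 23 = 8.

146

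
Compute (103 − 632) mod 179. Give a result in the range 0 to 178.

632 = 3·179 + 95, so 632 mod 179 = 95.
(103 − 95) mod 179 = 8.

8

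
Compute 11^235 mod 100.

Square-and-reduce mod 100: 11^1≡11, 11^2≡21, 11^4≡41, 11^8≡81, 11^16≡61, 11^32≡21, 11^64≡41, 11^128≡81.
235 = 1 + 2 + 8 + 32 + 64 + 128, so 11^235 ≡ 11·21·81·21·41·81 ≡ 51 (mod 100).

51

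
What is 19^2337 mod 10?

9

The units digit of 19^n cycles with period 2: 9, 1, …
2337 mod 2 = 1, so the last digit matches 9^1 = 9.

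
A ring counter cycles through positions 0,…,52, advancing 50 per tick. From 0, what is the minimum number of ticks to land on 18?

47

50⁻¹ ≡ 35 (mod 53) because 50·35 = 1750 = 33·53 + 1.
Multiplying both sides by 35: x ≡ 35·18 = 630 ≡ 47 (mod 53).
Check: 50·47 = 2350 = 44·53 + 18.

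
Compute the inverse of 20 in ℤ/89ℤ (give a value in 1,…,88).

20·49 = 980 = 11·89 + 1, so 20⁻¹ ≡ 49 (mod 89).

49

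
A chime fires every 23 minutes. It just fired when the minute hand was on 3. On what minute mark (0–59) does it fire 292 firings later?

59

292·23 = 6716.
Dividing 6716 by 60 gives quotient 111 and remainder 56.
(3 + 56) mod 60 = 59.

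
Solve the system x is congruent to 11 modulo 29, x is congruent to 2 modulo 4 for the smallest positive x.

98

Since 4·22 ≡ 1 (mod 29), take x = 2 + 4·((11−2)·22 mod 29) = 2 + 4·24 = 98.
Check: 98 mod 29 = 11, 98 mod 4 = 2.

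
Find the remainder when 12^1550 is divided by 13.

By repeated squaring mod 13: 12^1≡12, 12^2≡1, 12^4≡1, 12^8≡1, 12^16≡1, 12^32≡1, 12^64≡1, 12^128≡1, 12^256≡1, 12^512≡1, 12^1024≡1.
1550 = 2 + 4 + 8 + 512 + 1024, so 12^1550 ≡ 1·1·1·1·1 ≡ 1 (mod 13).

1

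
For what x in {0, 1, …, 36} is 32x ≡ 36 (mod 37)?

The inverse of 32 mod 37 is 22 (since 32·22 = 704 ≡ 1).
So x ≡ 22·36 = 792 ≡ 15 (mod 37).
Check: 32·15 = 480 = 12·37 + 36.

15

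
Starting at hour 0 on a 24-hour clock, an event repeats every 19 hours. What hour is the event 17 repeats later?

17·19 = 323.
323 mod 24 = 11 (since 13·24 = 312).
(0 + 11) mod 24 = 11.

11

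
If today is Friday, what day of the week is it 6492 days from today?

Dividing 6492 by 7 gives quotient 927 and remainder 3.
Friday + 3 days → Monday.

Monday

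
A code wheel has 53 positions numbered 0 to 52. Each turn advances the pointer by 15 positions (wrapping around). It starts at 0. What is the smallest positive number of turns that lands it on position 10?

The inverse of 15 mod 53 is 46 (since 15·46 = 690 ≡ 1).
Multiplying both sides by 46: x ≡ 46·10 = 460 ≡ 36 (mod 53).
Check: 15·36 = 540 = 10·53 + 10.

36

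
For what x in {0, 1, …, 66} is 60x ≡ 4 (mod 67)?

The inverse of 60 mod 67 is 19 (since 60·19 = 1140 ≡ 1).
So x ≡ 19·4 = 76 ≡ 9 (mod 67).

9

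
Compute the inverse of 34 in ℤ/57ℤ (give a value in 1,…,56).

57 = 1·34 + 23
34 = 1·23 + 11
23 = 2·11 + 1
11 = 11·1 + 0
Back-substituting gives 34·52 ≡ 1 (mod 57).

52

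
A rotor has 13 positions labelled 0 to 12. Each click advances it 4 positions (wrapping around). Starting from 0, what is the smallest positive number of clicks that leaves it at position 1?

10

13 = 3·4 + 1
4 = 4·1 + 0
Back-substituting gives 4·10 ≡ 1 (mod 13).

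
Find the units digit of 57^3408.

The units digit of 57^n cycles with period 4: 7, 9, 3, 1, …
3408 mod 4 = 0, so the last digit matches 7^4 = 1.

1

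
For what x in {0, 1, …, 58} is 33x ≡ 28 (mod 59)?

33⁻¹ ≡ 34 (mod 59) because 33·34 = 1122 = 19·59 + 1.
So x ≡ 34·28 = 952 ≡ 8 (mod 59).

8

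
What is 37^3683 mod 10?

Last digits of 7^n: 7, 9, 3, 1 (period 4).
3683 mod 4 = 3, so the last digit matches 7^3 = 3.

3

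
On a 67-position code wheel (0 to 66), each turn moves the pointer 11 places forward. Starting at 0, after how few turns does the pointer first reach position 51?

29

The inverse of 11 mod 67 is 61 (since 11·61 = 671 ≡ 1).
So x ≡ 61·51 = 3111 ≡ 29 (mod 67).
Check: 11·29 = 319 = 4·67 + 51.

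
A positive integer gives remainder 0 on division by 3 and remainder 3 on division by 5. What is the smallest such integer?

Since 5·2 ≡ 1 (mod 3), take x = 3 + 5·((0−3)·2 mod 3) = 3 + 5·0 = 3.
Check: 3 mod 3 = 0, 3 mod 5 = 3.

3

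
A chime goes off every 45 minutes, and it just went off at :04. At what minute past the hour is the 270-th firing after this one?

270·45 = 12150.
12150 mod 60 = 30 (since 202·60 = 12120).
(4 + 30) mod 60 = 34.

34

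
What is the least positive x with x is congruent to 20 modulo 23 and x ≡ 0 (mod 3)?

x ≡ 0 (mod 3) gives x ∈ {0, 3, 6, 9, 12, 15, 18, 21, …}.
The first of these with x mod 23 = 20 is 66.

66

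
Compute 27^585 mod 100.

Successive squares of 27 mod 100: 27^1≡27, 27^2≡29, 27^4≡41, 27^8≡81, 27^16≡61, 27^32≡21, 27^64≡41, 27^128≡81, 27^256≡61, 27^512≡21.
Since 585 = 1 + 8 + 64 + 512 in binary, 27^585 ≡ 27·81·41·21 ≡ 7 (mod 100).

7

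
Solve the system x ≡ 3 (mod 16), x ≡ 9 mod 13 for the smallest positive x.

35

Since 13·5 ≡ 1 (mod 16), take x = 9 + 13·((3−9)·5 mod 16) = 9 + 13·2 = 35.
Check: 35 mod 16 = 3, 35 mod 13 = 9.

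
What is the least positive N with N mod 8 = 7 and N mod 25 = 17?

x ≡ 7 (mod 8) gives x ∈ {7, 15, 23, 31, 39, 47, 55, 63, …}.
The first of these with x mod 25 = 17 is 167.

167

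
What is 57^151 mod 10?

Powers of 7 mod 10 repeat with period 4: 7, 9, 3, 1.
151 leaves remainder 3 on division by 4, so 57^151 ends in 3.

3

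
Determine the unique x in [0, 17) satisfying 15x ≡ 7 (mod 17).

The inverse of 15 mod 17 is 8 (since 15·8 = 120 ≡ 1).
So x ≡ 8·7 = 56 ≡ 5 (mod 17).
Check: 15·5 = 75 = 4·17 + 7.

5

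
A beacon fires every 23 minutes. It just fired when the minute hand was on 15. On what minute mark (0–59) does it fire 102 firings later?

21

102·23 = 2346.
2346 mod 60 = 6 (since 39·60 = 2340).
(15 + 6) mod 60 = 21.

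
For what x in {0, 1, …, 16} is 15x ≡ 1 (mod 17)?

15⁻¹ ≡ 8 (mod 17) because 15·8 = 120 = 7·17 + 1.
Multiplying both sides by 8: x ≡ 8·1 = 8 ≡ 8 (mod 17).
Check: 15·8 = 120 = 7·17 + 1.

8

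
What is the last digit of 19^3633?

Powers of 9 mod 10 repeat with period 2: 9, 1.
3633 leaves remainder 1 on division by 2, so 19^3633 ends in 9.

9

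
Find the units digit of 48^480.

The units digit of 48^n cycles with period 4: 8, 4, 2, 6, …
480 leaves remainder 0 on division by 4, so 48^480 ends in 6.

6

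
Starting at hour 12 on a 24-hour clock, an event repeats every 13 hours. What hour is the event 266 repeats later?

14

266·13 = 3458.
Dividing 3458 by 24 gives quotient 144 and remainder 2.
(12 + 2) mod 24 = 14.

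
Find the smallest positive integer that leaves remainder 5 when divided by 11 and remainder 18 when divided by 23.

225

Since 23·1 ≡ 1 (mod 11), take x = 18 + 23·((5−18)·1 mod 11) = 18 + 23·9 = 225.
Check: 225 mod 11 = 5, 225 mod 23 = 18.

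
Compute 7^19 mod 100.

43

By repeated squaring mod 100: 7^1≡7, 7^2≡49, 7^4≡1, 7^8≡1, 7^16≡1.
19 = 1 + 2 + 16, so 7^19 ≡ 7·49·1 ≡ 43 (mod 100).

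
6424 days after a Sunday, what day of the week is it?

Dividing 6424 by 7 gives quotient 917 and remainder 5.
Sunday + 5 days → Friday.

Friday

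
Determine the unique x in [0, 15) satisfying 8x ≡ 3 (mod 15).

6

The inverse of 8 mod 15 is 2 (since 8·2 = 16 ≡ 1).
Multiplying both sides by 2: x ≡ 2·3 = 6 ≡ 6 (mod 15).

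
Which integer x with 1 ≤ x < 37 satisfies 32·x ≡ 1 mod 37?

37 = 1·32 + 5
32 = 6·5 + 2
5 = 2·2 + 1
2 = 2·1 + 0
Back-substituting gives 32·22 ≡ 1 (mod 37).

22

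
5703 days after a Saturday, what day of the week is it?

5703 − 814·7 = 5, so 5703 ≡ 5 (mod 7).
Saturday + 5 days → Thursday.

Thursday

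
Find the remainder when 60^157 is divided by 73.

31

Square-and-reduce mod 73: 60^1≡60, 60^2≡23, 60^4≡18, 60^8≡32, 60^16≡2, 60^32≡4, 60^64≡16, 60^128≡37.
Since 157 = 1 + 4 + 8 + 16 + 128 in binary, 60^157 ≡ 60·18·32·2·37 ≡ 31 (mod 73).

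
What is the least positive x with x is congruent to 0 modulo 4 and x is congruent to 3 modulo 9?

12

x ≡ 0 (mod 4) gives x ∈ {0, 4, 8, 12}.
The first of these with x mod 9 = 3 is 12.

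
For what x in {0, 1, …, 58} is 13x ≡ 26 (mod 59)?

13⁻¹ ≡ 50 (mod 59) because 13·50 = 650 = 11·59 + 1.
So x ≡ 50·26 = 1300 ≡ 2 (mod 59).

2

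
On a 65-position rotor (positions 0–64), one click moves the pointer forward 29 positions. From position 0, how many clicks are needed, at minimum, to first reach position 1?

9

65 = 2·29 + 7
29 = 4·7 + 1
7 = 7·1 + 0
Back-substituting gives 29·9 ≡ 1 (mod 65).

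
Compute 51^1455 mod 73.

Square-and-reduce mod 73: 51^1≡51, 51^2≡46, 51^4≡72, 51^8≡1, 51^16≡1, 51^32≡1, 51^64≡1, 51^128≡1, 51^256≡1, 51^512≡1, 51^1024≡1.
Since 1455 = 1 + 2 + 4 + 8 + 32 + 128 + 256 + 1024 in binary, 51^1455 ≡ 51·46·72·1·1·1·1·1 ≡ 63 (mod 73).

63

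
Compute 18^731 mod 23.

3

By repeated squaring mod 23: 18^1≡18, 18^2≡2, 18^4≡4, 18^8≡16, 18^16≡3, 18^32≡9, 18^64≡12, 18^128≡6, 18^256≡13, 18^512≡8.
Since 731 = 1 + 2 + 8 + 16 + 64 + 128 + 512 in binary, 18^731 ≡ 18·2·16·3·12·6·8 ≡ 3 (mod 23).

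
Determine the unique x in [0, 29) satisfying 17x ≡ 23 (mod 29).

The inverse of 17 mod 29 is 12 (since 17·12 = 204 ≡ 1).
Multiplying both sides by 12: x ≡ 12·23 = 276 ≡ 15 (mod 29).
Check: 17·15 = 255 = 8·29 + 23.

15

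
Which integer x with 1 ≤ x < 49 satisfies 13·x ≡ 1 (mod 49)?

13·34 = 442 = 9·49 + 1, so 13⁻¹ ≡ 34 (mod 49).

34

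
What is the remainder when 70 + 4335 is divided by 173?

4335 mod 173 = 10 (since 25·173 = 4325).
(70 + 10) mod 173 = 80.

80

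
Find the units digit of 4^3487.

4

The units digit of 4^n cycles with period 2: 4, 6, …
3487 mod 2 = 1, so the last digit matches 4^1 = 4.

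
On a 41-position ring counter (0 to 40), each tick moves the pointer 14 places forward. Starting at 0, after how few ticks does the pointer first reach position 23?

14⁻¹ ≡ 3 (mod 41) because 14·3 = 42 = 1·41 + 1.
So x ≡ 3·23 = 69 ≡ 28 (mod 41).

28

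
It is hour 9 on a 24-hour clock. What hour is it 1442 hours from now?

1442 mod 24 = 2 (since 60·24 = 1440).
(9 + 2) mod 24 = 11.

11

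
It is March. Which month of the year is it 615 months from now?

June

Dividing 615 by 12 gives quotient 51 and remainder 3.
March + 3 months → June.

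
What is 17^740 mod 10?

1

Last digits of 7^n: 7, 9, 3, 1 (period 4).
740 leaves remainder 0 on division by 4, so 17^740 ends in 1.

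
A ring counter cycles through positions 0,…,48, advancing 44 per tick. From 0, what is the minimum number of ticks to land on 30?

44⁻¹ ≡ 39 (mod 49) because 44·39 = 1716 = 35·49 + 1.
Multiplying both sides by 39: x ≡ 39·30 = 1170 ≡ 43 (mod 49).

43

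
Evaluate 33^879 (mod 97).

By repeated squaring mod 97: 33^1≡33, 33^2≡22, 33^4≡96, 33^8≡1, 33^16≡1, 33^32≡1, 33^64≡1, 33^128≡1, 33^256≡1, 33^512≡1.
879 = 1 + 2 + 4 + 8 + 32 + 64 + 256 + 512, so 33^879 ≡ 33·22·96·1·1·1·1·1 ≡ 50 (mod 97).

50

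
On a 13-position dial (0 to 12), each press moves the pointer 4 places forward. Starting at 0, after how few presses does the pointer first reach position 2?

7

4⁻¹ ≡ 10 (mod 13) because 4·10 = 40 = 3·13 + 1.
So x ≡ 10·2 = 20 ≡ 7 (mod 13).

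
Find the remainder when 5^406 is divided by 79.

31

Square-and-reduce mod 79: 5^1≡5, 5^2≡25, 5^4≡72, 5^8≡49, 5^16≡31, 5^32≡13, 5^64≡11, 5^128≡42, 5^256≡26.
Since 406 = 2 + 4 + 16 + 128 + 256 in binary, 5^406 ≡ 25·72·31·42·26 ≡ 31 (mod 79).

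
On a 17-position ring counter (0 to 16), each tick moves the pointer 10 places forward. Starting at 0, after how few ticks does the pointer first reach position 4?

14

10⁻¹ ≡ 12 (mod 17) because 10·12 = 120 = 7·17 + 1.
Multiplying both sides by 12: x ≡ 12·4 = 48 ≡ 14 (mod 17).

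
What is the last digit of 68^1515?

The units digit of 68^n cycles with period 4: 8, 4, 2, 6, …
1515 mod 4 = 3, so the last digit matches 8^3 = 2.

2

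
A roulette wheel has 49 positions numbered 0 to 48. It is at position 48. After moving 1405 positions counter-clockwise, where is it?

15

1405 = 28·49 + 33, so 1405 mod 49 = 33.
(48 − 33) mod 49 = 15.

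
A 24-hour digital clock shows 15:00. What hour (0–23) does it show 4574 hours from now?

4574 − 190·24 = 14, so 4574 ≡ 14 (mod 24).
(15 + 14) mod 24 = 5.

5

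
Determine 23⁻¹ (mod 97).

23·38 = 874 = 9·97 + 1, so 23⁻¹ ≡ 38 (mod 97).

38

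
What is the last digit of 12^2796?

The units digit of 12^n cycles with period 4: 2, 4, 8, 6, …
2796 mod 4 = 0, so the last digit matches 2^4 = 6.

6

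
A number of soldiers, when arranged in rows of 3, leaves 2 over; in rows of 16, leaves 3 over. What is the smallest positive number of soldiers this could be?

35

x ≡ 2 (mod 3) gives x ∈ {2, 5, 8, 11, 14, 17, 20, 23, …}.
The first of these with x mod 16 = 3 is 35.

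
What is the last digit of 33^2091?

The units digit of 33^n cycles with period 4: 3, 9, 7, 1, …
2091 mod 4 = 3, so the last digit matches 3^3 = 7.

7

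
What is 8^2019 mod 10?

Last digits of 8^n: 8, 4, 2, 6 (period 4).
2019 leaves remainder 3 on division by 4, so 8^2019 ends in 2.

2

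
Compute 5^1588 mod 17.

Successive squares of 5 mod 17: 5^1≡5, 5^2≡8, 5^4≡13, 5^8≡16, 5^16≡1, 5^32≡1, 5^64≡1, 5^128≡1, 5^256≡1, 5^512≡1, 5^1024≡1.
Since 1588 = 4 + 16 + 32 + 512 + 1024 in binary, 5^1588 ≡ 13·1·1·1·1 ≡ 13 (mod 17).

13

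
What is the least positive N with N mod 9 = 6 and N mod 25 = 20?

x ≡ 6 (mod 9) gives x ∈ {6, 15, 24, 33, 42, 51, 60, 69, …}.
The first of these with x mod 25 = 20 is 195.

195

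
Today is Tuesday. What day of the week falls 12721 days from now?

Thursday

Dividing 12721 by 7 gives quotient 1817 and remainder 2.
Tuesday + 2 days → Thursday.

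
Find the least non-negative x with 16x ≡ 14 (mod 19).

8

The inverse of 16 mod 19 is 6 (since 16·6 = 96 ≡ 1).
So x ≡ 6·14 = 84 ≡ 8 (mod 19).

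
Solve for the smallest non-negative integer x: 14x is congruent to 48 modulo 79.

26

14⁻¹ ≡ 17 (mod 79) because 14·17 = 238 = 3·79 + 1.
So x ≡ 17·48 = 816 ≡ 26 (mod 79).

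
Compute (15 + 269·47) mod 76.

269·47 = 12643.
12643 − 166·76 = 27, so 12643 ≡ 27 (mod 76).
(15 + 27) mod 76 = 42.

42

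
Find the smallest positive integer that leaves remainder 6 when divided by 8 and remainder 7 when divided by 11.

62

x ≡ 6 (mod 8) gives x ∈ {6, 14, 22, 30, 38, 46, 54, 62}.
The first of these with x mod 11 = 7 is 62.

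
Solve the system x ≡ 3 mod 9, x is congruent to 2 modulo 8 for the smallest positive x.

Since 8·8 ≡ 1 (mod 9), take x = 2 + 8·((3−2)·8 mod 9) = 2 + 8·8 = 66.
Check: 66 mod 9 = 3, 66 mod 8 = 2.

66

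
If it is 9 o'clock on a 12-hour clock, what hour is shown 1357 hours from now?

10

1357 = 113·12 + 1, so 1357 mod 12 = 1.
9 + 1 → 10 on a 12-hour dial.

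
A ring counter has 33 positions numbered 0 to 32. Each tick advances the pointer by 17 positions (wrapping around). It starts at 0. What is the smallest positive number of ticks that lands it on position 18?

17⁻¹ ≡ 2 (mod 33) because 17·2 = 34 = 1·33 + 1.
Multiplying both sides by 2: x ≡ 2·18 = 36 ≡ 3 (mod 33).

3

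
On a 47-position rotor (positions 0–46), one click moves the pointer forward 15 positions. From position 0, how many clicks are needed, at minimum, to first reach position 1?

15·22 = 330 = 7·47 + 1, so 15⁻¹ ≡ 22 (mod 47).

22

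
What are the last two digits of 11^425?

51

Square-and-reduce mod 100: 11^1≡11, 11^2≡21, 11^4≡41, 11^8≡81, 11^16≡61, 11^32≡21, 11^64≡41, 11^128≡81, 11^256≡61.
Since 425 = 1 + 8 + 32 + 128 + 256 in binary, 11^425 ≡ 11·81·21·81·61 ≡ 51 (mod 100).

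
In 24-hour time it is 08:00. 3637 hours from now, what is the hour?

3637 mod 24 = 13 (since 151·24 = 3624).
(8 + 13) mod 24 = 21.

21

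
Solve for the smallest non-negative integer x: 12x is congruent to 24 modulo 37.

2

12⁻¹ ≡ 34 (mod 37) because 12·34 = 408 = 11·37 + 1.
Multiplying both sides by 34: x ≡ 34·24 = 816 ≡ 2 (mod 37).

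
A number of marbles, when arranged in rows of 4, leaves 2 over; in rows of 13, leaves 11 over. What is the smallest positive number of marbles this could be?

50

x ≡ 2 (mod 4) gives x ∈ {2, 6, 10, 14, 18, 22, 26, 30, …}.
The first of these with x mod 13 = 11 is 50.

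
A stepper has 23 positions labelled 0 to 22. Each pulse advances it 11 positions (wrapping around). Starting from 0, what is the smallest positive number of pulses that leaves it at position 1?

21

11·21 = 231 = 10·23 + 1, so 11⁻¹ ≡ 21 (mod 23).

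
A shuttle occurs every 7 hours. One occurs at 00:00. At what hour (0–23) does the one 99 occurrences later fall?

99·7 = 693.
Dividing 693 by 24 gives quotient 28 and remainder 21.
(0 + 21) mod 24 = 21.

21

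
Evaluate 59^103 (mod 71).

35

By repeated squaring mod 71: 59^1≡59, 59^2≡2, 59^4≡4, 59^8≡16, 59^16≡43, 59^32≡3, 59^64≡9.
103 = 1 + 2 + 4 + 32 + 64, so 59^103 ≡ 59·2·4·3·9 ≡ 35 (mod 71).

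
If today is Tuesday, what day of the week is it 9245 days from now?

Sunday

9245 − 1320·7 = 5, so 9245 ≡ 5 (mod 7).
Tuesday + 5 days → Sunday.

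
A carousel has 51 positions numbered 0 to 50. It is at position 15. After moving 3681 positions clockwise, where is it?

24

3681 − 72·51 = 9, so 3681 ≡ 9 (mod 51).
(15 + 9) mod 51 = 24.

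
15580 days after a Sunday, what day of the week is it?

Friday

Dividing 15580 by 7 gives quotient 2225 and remainder 5.
Sunday + 5 days → Friday.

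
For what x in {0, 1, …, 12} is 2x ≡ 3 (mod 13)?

8

2⁻¹ ≡ 7 (mod 13) because 2·7 = 14 = 1·13 + 1.
So x ≡ 7·3 = 21 ≡ 8 (mod 13).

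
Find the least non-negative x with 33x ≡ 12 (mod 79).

65

The inverse of 33 mod 79 is 12 (since 33·12 = 396 ≡ 1).
Multiplying both sides by 12: x ≡ 12·12 = 144 ≡ 65 (mod 79).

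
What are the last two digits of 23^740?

01

By repeated squaring mod 100: 23^1≡23, 23^2≡29, 23^4≡41, 23^8≡81, 23^16≡61, 23^32≡21, 23^64≡41, 23^128≡81, 23^256≡61, 23^512≡21.
Since 740 = 4 + 32 + 64 + 128 + 512 in binary, 23^740 ≡ 41·21·41·81·21 ≡ 1 (mod 100).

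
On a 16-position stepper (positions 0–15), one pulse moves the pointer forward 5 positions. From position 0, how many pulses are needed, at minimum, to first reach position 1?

13

5·13 = 65 = 4·16 + 1, so 5⁻¹ ≡ 13 (mod 16).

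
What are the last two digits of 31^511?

31

Square-and-reduce mod 100: 31^1≡31, 31^2≡61, 31^4≡21, 31^8≡41, 31^16≡81, 31^32≡61, 31^64≡21, 31^128≡41, 31^256≡81.
511 = 1 + 2 + 4 + 8 + 16 + 32 + 64 + 128 + 256, so 31^511 ≡ 31·61·21·41·81·61·21·41·81 ≡ 31 (mod 100).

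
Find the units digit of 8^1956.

6

The units digit of 8^n cycles with period 4: 8, 4, 2, 6, …
1956 mod 4 = 0, so the last digit matches 8^4 = 6.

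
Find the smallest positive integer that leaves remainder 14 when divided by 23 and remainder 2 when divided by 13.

106

Since 13·16 ≡ 1 (mod 23), take x = 2 + 13·((14−2)·16 mod 23) = 2 + 13·8 = 106.
Check: 106 mod 23 = 14, 106 mod 13 = 2.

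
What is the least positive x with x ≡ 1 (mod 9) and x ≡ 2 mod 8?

x ≡ 2 (mod 8) gives x ∈ {2, 10}.
The first of these with x mod 9 = 1 is 10.

10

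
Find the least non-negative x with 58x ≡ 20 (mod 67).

The inverse of 58 mod 67 is 52 (since 58·52 = 3016 ≡ 1).
So x ≡ 52·20 = 1040 ≡ 35 (mod 67).

35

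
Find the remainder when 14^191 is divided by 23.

By repeated squaring mod 23: 14^1≡14, 14^2≡12, 14^4≡6, 14^8≡13, 14^16≡8, 14^32≡18, 14^64≡2, 14^128≡4.
191 = 1 + 2 + 4 + 8 + 16 + 32 + 128, so 14^191 ≡ 14·12·6·13·8·18·4 ≡ 17 (mod 23).

17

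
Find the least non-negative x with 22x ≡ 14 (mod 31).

The inverse of 22 mod 31 is 24 (since 22·24 = 528 ≡ 1).
Multiplying both sides by 24: x ≡ 24·14 = 336 ≡ 26 (mod 31).
Check: 22·26 = 572 = 18·31 + 14.

26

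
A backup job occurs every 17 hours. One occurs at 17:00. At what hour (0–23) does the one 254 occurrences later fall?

15

254·17 = 4318.
4318 = 179·24 + 22, so 4318 mod 24 = 22.
(17 + 22) mod 24 = 15.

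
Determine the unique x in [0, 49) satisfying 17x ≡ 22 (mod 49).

33

The inverse of 17 mod 49 is 26 (since 17·26 = 442 ≡ 1).
Multiplying both sides by 26: x ≡ 26·22 = 572 ≡ 33 (mod 49).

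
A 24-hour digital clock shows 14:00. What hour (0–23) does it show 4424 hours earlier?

6

Dividing 4424 by 24 gives quotient 184 and remainder 8.
(14 − 8) mod 24 = 6.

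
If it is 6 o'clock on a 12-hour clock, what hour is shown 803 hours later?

5

803 = 66·12 + 11, so 803 mod 12 = 11.
6 + 11 → 5 on a 12-hour dial.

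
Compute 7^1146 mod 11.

4

By repeated squaring mod 11: 7^1≡7, 7^2≡5, 7^4≡3, 7^8≡9, 7^16≡4, 7^32≡5, 7^64≡3, 7^128≡9, 7^256≡4, 7^512≡5, 7^1024≡3.
Since 1146 = 2 + 8 + 16 + 32 + 64 + 1024 in binary, 7^1146 ≡ 5·9·4·5·3·3 ≡ 4 (mod 11).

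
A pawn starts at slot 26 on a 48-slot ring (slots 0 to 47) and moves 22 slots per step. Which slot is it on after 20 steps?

34

20·22 = 440.
440 mod 48 = 8 (since 9·48 = 432).
(26 + 8) mod 48 = 34.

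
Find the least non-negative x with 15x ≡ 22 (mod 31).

18

15⁻¹ ≡ 29 (mod 31) because 15·29 = 435 = 14·31 + 1.
Multiplying both sides by 29: x ≡ 29·22 = 638 ≡ 18 (mod 31).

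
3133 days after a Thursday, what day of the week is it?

Monday

3133 = 447·7 + 4, so 3133 mod 7 = 4.
Thursday + 4 days → Monday.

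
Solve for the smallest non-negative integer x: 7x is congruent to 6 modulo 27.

The inverse of 7 mod 27 is 4 (since 7·4 = 28 ≡ 1).
So x ≡ 4·6 = 24 ≡ 24 (mod 27).

24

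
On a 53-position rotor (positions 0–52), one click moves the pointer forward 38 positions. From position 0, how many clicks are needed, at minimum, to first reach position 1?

7

38·7 = 266 = 5·53 + 1, so 38⁻¹ ≡ 7 (mod 53).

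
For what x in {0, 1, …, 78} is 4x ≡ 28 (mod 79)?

The inverse of 4 mod 79 is 20 (since 4·20 = 80 ≡ 1).
Multiplying both sides by 20: x ≡ 20·28 = 560 ≡ 7 (mod 79).

7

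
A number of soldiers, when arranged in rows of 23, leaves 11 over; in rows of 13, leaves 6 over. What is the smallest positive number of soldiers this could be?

149

Since 13·16 ≡ 1 (mod 23), take x = 6 + 13·((11−6)·16 mod 23) = 6 + 13·11 = 149.
Check: 149 mod 23 = 11, 149 mod 13 = 6.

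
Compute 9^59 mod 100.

89

By repeated squaring mod 100: 9^1≡9, 9^2≡81, 9^4≡61, 9^8≡21, 9^16≡41, 9^32≡81.
Since 59 = 1 + 2 + 8 + 16 + 32 in binary, 9^59 ≡ 9·81·21·41·81 ≡ 89 (mod 100).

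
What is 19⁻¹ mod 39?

39 = 2·19 + 1
19 = 19·1 + 0
Back-substituting gives 19·37 ≡ 1 (mod 39).

37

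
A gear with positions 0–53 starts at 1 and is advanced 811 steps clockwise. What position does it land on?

811 mod 54 = 1 (since 15·54 = 810).
(1 + 1) mod 54 = 2.

2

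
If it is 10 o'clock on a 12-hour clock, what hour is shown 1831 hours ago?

3

1831 = 152·12 + 7, so 1831 mod 12 = 7.
10 − 7 → 3 on a 12-hour dial.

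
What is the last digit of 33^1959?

7

Powers of 3 mod 10 repeat with period 4: 3, 9, 7, 1.
1959 mod 4 = 3, so the last digit matches 3^3 = 7.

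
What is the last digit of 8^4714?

4

Last digits of 8^n: 8, 4, 2, 6 (period 4).
4714 mod 4 = 2, so the last digit matches 8^2 = 4.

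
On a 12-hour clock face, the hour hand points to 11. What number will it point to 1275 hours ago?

8

Dividing 1275 by 12 gives quotient 106 and remainder 3.
11 − 3 → 8 on a 12-hour dial.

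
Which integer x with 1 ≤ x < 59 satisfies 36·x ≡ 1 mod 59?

41

36·41 = 1476 = 25·59 + 1, so 36⁻¹ ≡ 41 (mod 59).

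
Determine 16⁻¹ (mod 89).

16·39 = 624 = 7·89 + 1, so 16⁻¹ ≡ 39 (mod 89).

39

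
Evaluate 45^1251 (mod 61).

Square-and-reduce mod 61: 45^1≡45, 45^2≡12, 45^4≡22, 45^8≡57, 45^16≡16, 45^32≡12, 45^64≡22, 45^128≡57, 45^256≡16, 45^512≡12, 45^1024≡22.
1251 = 1 + 2 + 32 + 64 + 128 + 1024, so 45^1251 ≡ 45·12·12·22·57·22 ≡ 41 (mod 61).

41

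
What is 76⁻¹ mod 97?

76·60 = 4560 = 47·97 + 1, so 76⁻¹ ≡ 60 (mod 97).

60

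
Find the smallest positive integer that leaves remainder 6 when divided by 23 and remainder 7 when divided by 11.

29

x ≡ 7 (mod 11) gives x ∈ {7, 18, 29}.
The first of these with x mod 23 = 6 is 29.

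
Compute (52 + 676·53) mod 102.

676·53 = 35828.
35828 − 351·102 = 26, so 35828 ≡ 26 (mod 102).
(52 + 26) mod 102 = 78.

78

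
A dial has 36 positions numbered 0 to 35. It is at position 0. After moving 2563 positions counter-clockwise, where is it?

29

2563 mod 36 = 7 (since 71·36 = 2556).
(0 − 7) mod 36 = 29.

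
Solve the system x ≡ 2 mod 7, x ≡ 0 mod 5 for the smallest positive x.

30

Since 5·3 ≡ 1 (mod 7), take x = 0 + 5·((2−0)·3 mod 7) = 0 + 5·6 = 30.
Check: 30 mod 7 = 2, 30 mod 5 = 0.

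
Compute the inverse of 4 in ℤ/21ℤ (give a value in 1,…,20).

16

4·16 = 64 = 3·21 + 1, so 4⁻¹ ≡ 16 (mod 21).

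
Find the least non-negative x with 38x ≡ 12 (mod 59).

38⁻¹ ≡ 14 (mod 59) because 38·14 = 532 = 9·59 + 1.
So x ≡ 14·12 = 168 ≡ 50 (mod 59).
Check: 38·50 = 1900 = 32·59 + 12.

50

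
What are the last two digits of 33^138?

By repeated squaring mod 100: 33^1≡33, 33^2≡89, 33^4≡21, 33^8≡41, 33^16≡81, 33^32≡61, 33^64≡21, 33^128≡41.
138 = 2 + 8 + 128, so 33^138 ≡ 89·41·41 ≡ 9 (mod 100).

09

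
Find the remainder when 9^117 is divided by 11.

4

Successive squares of 9 mod 11: 9^1≡9, 9^2≡4, 9^4≡5, 9^8≡3, 9^16≡9, 9^32≡4, 9^64≡5.
117 = 1 + 4 + 16 + 32 + 64, so 9^117 ≡ 9·5·9·4·5 ≡ 4 (mod 11).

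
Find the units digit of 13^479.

Powers of 3 mod 10 repeat with period 4: 3, 9, 7, 1.
479 mod 4 = 3, so the last digit matches 3^3 = 7.

7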